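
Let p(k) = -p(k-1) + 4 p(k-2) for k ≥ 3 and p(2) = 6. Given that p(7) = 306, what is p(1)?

6

Let p(1) = x.
p(3) = -6 + 4x
p(4) = 30 - 4x
p(5) = -54 + 20x
p(6) = 174 - 36x
p(7) = -390 + 116x
So -390 + 116x = 306, giving x = 6.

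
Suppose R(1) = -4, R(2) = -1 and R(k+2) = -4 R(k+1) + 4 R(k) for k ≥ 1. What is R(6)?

1072

R(3) = -4*(-1) + 4*(-4) = -12
R(4) = -4*(-12) + 4*(-1) = 44
R(5) = -4*44 + 4*(-12) = -224
R(6) = -4*(-224) + 4*44 = 1072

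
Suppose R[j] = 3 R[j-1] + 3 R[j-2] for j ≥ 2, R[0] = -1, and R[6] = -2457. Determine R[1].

Let R[1] = w.
R[2] = -3 + 3w
R[3] = -9 + 12w
R[4] = -36 + 45w
R[5] = -135 + 171w
R[6] = -513 + 648w
So -513 + 648w = -2457, giving w = -3.

-3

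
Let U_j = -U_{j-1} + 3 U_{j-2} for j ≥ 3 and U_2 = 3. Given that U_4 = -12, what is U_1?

Let U_1 = y.
U_3 = -3 + 3y
U_4 = 12 - 3y
So 12 - 3y = -12, giving y = 8.

8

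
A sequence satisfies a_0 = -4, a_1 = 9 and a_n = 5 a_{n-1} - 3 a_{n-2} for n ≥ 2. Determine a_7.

a_2 = 5·9 - 3·(-4) = 57
a_3 = 5·57 - 3·9 = 258
a_4 = 5·258 - 3·57 = 1119
a_5 = 5·1119 - 3·258 = 4821
a_6 = 5·4821 - 3·1119 = 20748
a_7 = 5·20748 - 3·4821 = 89277

89277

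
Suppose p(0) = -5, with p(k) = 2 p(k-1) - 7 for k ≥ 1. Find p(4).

-185

p(1) = 2·(-5) - 7 = -17
p(2) = 2·(-17) - 7 = -41
p(3) = 2·(-41) - 7 = -89
p(4) = 2·(-89) - 7 = -185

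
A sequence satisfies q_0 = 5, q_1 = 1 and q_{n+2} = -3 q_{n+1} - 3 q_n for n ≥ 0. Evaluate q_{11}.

q_2 = -3·1 - 3·5 = -18
q_3 = -3·(-18) - 3·1 = 51
q_4 = -3·51 - 3·(-18) = -99
q_5 = -3·(-99) - 3·51 = 144
q_6 = -3·144 - 3·(-99) = -135
q_7 = -3·(-135) - 3·144 = -27
q_8 = -3·(-27) - 3·(-135) = 486
q_9 = -3·486 - 3·(-27) = -1377
q_{10} = -3·(-1377) - 3·486 = 2673
q_{11} = -3·2673 - 3·(-1377) = -3888

-3888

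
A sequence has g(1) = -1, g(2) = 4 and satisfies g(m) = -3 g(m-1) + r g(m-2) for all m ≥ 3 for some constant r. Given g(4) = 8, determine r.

g(3) = -12 - r
g(4) = 36 + 7r
So 36 + 7r = 8, giving r = -4.

-4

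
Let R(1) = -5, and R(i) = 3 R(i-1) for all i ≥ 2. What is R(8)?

-10935

R(2) = 3·(-5) = -15
R(3) = 3·(-15) = -45
R(4) = 3·(-45) = -135
R(5) = 3·(-135) = -405
R(6) = 3·(-405) = -1215
R(7) = 3·(-1215) = -3645
R(8) = 3·(-3645) = -10935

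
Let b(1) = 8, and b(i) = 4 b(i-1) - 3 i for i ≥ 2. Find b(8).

92852

b(2) = 4·8 - 6 = 26
b(3) = 4·26 - 9 = 95
b(4) = 4·95 - 12 = 368
b(5) = 4·368 - 15 = 1457
b(6) = 4·1457 - 18 = 5810
b(7) = 4·5810 - 21 = 23219
b(8) = 4·23219 - 24 = 92852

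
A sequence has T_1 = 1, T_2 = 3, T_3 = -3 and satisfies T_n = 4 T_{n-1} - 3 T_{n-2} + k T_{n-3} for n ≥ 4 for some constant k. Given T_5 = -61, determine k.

2

T_4 = -21 + k
T_5 = -75 + 7k
So -75 + 7k = -61, giving k = 2.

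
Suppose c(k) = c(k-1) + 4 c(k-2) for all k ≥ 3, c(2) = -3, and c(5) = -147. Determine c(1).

Let c(1) = y.
c(3) = -3 + 4y
c(4) = -15 + 4y
c(5) = -27 + 20y
So -27 + 20y = -147, giving y = -6.

-6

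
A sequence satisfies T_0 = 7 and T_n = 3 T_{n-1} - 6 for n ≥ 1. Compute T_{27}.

30502389939951

The fixed point is -6/(1 - 3) = 3, so T_n - 3 = 3(T_{n-1} - 3).
Hence T_n = 4·3^n + 3.
T_{27} = 4·3^{27} + 3 = 4·7625597484987 + 3 = 30502389939951.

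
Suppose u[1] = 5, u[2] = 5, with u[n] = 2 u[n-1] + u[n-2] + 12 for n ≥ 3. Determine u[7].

u[3] = 2(5) + 5 + 12 = 27
u[4] = 2(27) + 5 + 12 = 71
u[5] = 2(71) + 27 + 12 = 181
u[6] = 2(181) + 71 + 12 = 445
u[7] = 2(445) + 181 + 12 = 1083

1083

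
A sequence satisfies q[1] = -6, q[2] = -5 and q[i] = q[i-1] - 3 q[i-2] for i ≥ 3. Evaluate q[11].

q[3] = (-5) - 3·(-6) = 13
q[4] = 13 - 3·(-5) = 28
q[5] = 28 - 3·13 = -11
q[6] = (-11) - 3·28 = -95
q[7] = (-95) - 3·(-11) = -62
q[8] = (-62) - 3·(-95) = 223
q[9] = 223 - 3·(-62) = 409
q[10] = 409 - 3·223 = -260
q[11] = (-260) - 3·409 = -1487

-1487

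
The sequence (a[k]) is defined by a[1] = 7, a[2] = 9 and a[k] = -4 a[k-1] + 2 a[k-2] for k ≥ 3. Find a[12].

a[3] = -4*9 + 2*7 = -22
a[4] = -4*(-22) + 2*9 = 106
a[5] = -4*106 + 2*(-22) = -468
a[6] = -4*(-468) + 2*106 = 2084
a[7] = -4*2084 + 2*(-468) = -9272
a[8] = -4*(-9272) + 2*2084 = 41256
a[9] = -4*41256 + 2*(-9272) = -183568
a[10] = -4*(-183568) + 2*41256 = 816784
a[11] = -4*816784 + 2*(-183568) = -3634272
a[12] = -4*(-3634272) + 2*816784 = 16170656

16170656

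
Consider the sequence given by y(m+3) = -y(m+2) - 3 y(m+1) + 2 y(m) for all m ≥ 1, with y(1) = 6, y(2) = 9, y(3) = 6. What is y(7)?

y(4) = -6 - 3*9 + 2*6 = -21
y(5) = -(-21) - 3*6 + 2*9 = 21
y(6) = -21 - 3*(-21) + 2*6 = 54
y(7) = -54 - 3*21 + 2*(-21) = -159

-159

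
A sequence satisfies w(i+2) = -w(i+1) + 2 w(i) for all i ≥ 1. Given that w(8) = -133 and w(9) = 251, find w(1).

Rearranging, w(i-2) = (w(i) + w(i-1)) / 2.
w(7) = (251 + (-133)) / 2 = 118/2 = 59
w(6) = (-133 + 59) / 2 = -74/2 = -37
w(5) = (59 + (-37)) / 2 = 22/2 = 11
w(4) = (-37 + 11) / 2 = -26/2 = -13
w(3) = (11 + (-13)) / 2 = -2/2 = -1
w(2) = (-13 + (-1)) / 2 = -14/2 = -7
w(1) = (-1 + (-7)) / 2 = -8/2 = -4

-4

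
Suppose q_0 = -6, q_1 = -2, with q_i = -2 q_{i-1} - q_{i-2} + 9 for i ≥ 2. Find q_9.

-102

q_2 = -2(-2) - (-6) + 9 = 19
q_3 = -2(19) - (-2) + 9 = -27
q_4 = -2(-27) - 19 + 9 = 44
q_5 = -2(44) - (-27) + 9 = -52
q_6 = -2(-52) - 44 + 9 = 69
q_7 = -2(69) - (-52) + 9 = -77
q_8 = -2(-77) - 69 + 9 = 94
q_9 = -2(94) - (-77) + 9 = -102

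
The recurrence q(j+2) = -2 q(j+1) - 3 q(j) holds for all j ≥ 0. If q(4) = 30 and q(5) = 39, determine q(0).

-6

Rearranging, q(j-2) = (q(j) + 2 q(j-1)) / -3.
q(3) = (39 + 2·30) / -3 = 99/-3 = -33
q(2) = (30 + 2·(-33)) / -3 = -36/-3 = 12
q(1) = (-33 + 2·12) / -3 = -9/-3 = 3
q(0) = (12 + 2·3) / -3 = 18/-3 = -6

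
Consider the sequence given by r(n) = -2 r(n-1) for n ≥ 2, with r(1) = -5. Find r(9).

-1280

r(2) = -2*(-5) = 10
r(3) = -2*10 = -20
r(4) = -2*(-20) = 40
r(5) = -2*40 = -80
r(6) = -2*(-80) = 160
r(7) = -2*160 = -320
r(8) = -2*(-320) = 640
r(9) = -2*640 = -1280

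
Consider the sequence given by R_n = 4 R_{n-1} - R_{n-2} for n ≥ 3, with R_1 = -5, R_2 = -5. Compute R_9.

R_3 = 4·(-5) - (-5) = -15
R_4 = 4·(-15) - (-5) = -55
R_5 = 4·(-55) - (-15) = -205
R_6 = 4·(-205) - (-55) = -765
R_7 = 4·(-765) - (-205) = -2855
R_8 = 4·(-2855) - (-765) = -10655
R_9 = 4·(-10655) - (-2855) = -39765

-39765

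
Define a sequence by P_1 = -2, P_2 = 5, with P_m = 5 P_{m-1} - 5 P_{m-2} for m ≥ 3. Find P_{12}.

P_3 = 5(5) - 5(-2) = 35
P_4 = 5(35) - 5(5) = 150
P_5 = 5(150) - 5(35) = 575
P_6 = 5(575) - 5(150) = 2125
P_7 = 5(2125) - 5(575) = 7750
P_8 = 5(7750) - 5(2125) = 28125
P_9 = 5(28125) - 5(7750) = 101875
P_{10} = 5(101875) - 5(28125) = 368750
P_{11} = 5(368750) - 5(101875) = 1334375
P_{12} = 5(1334375) - 5(368750) = 4828125

4828125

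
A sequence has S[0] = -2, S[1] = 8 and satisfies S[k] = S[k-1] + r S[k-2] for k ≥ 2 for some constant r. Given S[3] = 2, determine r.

-1

S[2] = 8 - 2r
S[3] = 8 + 6r
So 8 + 6r = 2, giving r = -1.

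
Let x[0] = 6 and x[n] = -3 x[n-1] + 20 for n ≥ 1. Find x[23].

The fixed point is 20/(1 + 3) = 5, so x[n] - 5 = -3(x[n-1] - 5).
Hence x[n] = 1·(-3)^n + 5.
x[23] = 1·(-3)^{23} + 5 = 1·-94143178827 + 5 = -94143178822.

-94143178822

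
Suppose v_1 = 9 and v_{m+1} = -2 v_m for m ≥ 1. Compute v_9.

2304

v_2 = -2(9) = -18
v_3 = -2(-18) = 36
v_4 = -2(36) = -72
v_5 = -2(-72) = 144
v_6 = -2(144) = -288
v_7 = -2(-288) = 576
v_8 = -2(576) = -1152
v_9 = -2(-1152) = 2304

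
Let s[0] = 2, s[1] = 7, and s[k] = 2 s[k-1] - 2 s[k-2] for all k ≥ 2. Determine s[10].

s[2] = 2·7 - 2·2 = 10
s[3] = 2·10 - 2·7 = 6
s[4] = 2·6 - 2·10 = -8
s[5] = 2·(-8) - 2·6 = -28
s[6] = 2·(-28) - 2·(-8) = -40
s[7] = 2·(-40) - 2·(-28) = -24
s[8] = 2·(-24) - 2·(-40) = 32
s[9] = 2·32 - 2·(-24) = 112
s[10] = 2·112 - 2·32 = 160

160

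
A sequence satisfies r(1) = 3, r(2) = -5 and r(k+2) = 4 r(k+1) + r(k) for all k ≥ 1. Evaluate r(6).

-1309

r(3) = 4(-5) + 3 = -17
r(4) = 4(-17) + (-5) = -73
r(5) = 4(-73) + (-17) = -309
r(6) = 4(-309) + (-73) = -1309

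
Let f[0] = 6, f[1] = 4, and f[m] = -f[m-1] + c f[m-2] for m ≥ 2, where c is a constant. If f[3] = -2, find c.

3

f[2] = -4 + 6c
f[3] = 4 - 2c
So 4 - 2c = -2, giving c = 3.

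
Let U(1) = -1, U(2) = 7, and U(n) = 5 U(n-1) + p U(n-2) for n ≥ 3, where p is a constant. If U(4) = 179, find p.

U(3) = 35 - p
U(4) = 175 + 2p
So 175 + 2p = 179, giving p = 2.

2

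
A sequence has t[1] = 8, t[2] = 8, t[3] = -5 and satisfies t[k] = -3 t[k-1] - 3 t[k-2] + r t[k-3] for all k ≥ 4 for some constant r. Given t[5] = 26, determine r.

1

t[4] = -9 + 8r
t[5] = 42 - 16r
So 42 - 16r = 26, giving r = 1.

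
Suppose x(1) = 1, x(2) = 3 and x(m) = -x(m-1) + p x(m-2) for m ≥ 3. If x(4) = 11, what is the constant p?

x(3) = -3 + p
x(4) = 3 + 2p
So 3 + 2p = 11, giving p = 4.

4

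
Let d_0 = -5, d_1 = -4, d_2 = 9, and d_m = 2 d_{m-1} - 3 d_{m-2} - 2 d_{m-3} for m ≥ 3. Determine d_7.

-664

d_3 = 2(9) - 3(-4) - 2(-5) = 40
d_4 = 2(40) - 3(9) - 2(-4) = 61
d_5 = 2(61) - 3(40) - 2(9) = -16
d_6 = 2(-16) - 3(61) - 2(40) = -295
d_7 = 2(-295) - 3(-16) - 2(61) = -664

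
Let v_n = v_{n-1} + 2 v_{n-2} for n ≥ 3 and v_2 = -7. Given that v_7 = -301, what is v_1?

Let v_1 = y.
v_3 = -7 + 2y
v_4 = -21 + 2y
v_5 = -35 + 6y
v_6 = -77 + 10y
v_7 = -147 + 22y
So -147 + 22y = -301, giving y = -7.

-7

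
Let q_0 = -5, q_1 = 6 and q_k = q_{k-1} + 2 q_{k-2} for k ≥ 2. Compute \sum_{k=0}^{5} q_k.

21

q_2 = 6 + 2(-5) = -4
q_3 = (-4) + 2(6) = 8
q_4 = 8 + 2(-4) = 0
q_5 = 0 + 2(8) = 16
Sum = (-5) + 6 + (-4) + 8 + 0 + 16 = 21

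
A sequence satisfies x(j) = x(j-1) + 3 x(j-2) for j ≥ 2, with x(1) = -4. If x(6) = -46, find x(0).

Let x(0) = y.
x(2) = -4 + 3y
x(3) = -16 + 3y
x(4) = -28 + 12y
x(5) = -76 + 21y
x(6) = -160 + 57y
So -160 + 57y = -46, giving y = 2.

2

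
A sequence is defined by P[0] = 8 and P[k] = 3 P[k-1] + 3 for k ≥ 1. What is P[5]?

P[1] = 3·8 + 3 = 27
P[2] = 3·27 + 3 = 84
P[3] = 3·84 + 3 = 255
P[4] = 3·255 + 3 = 768
P[5] = 3·768 + 3 = 2307

2307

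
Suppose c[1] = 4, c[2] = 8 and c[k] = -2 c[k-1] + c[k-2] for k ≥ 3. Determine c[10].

c[3] = -2(8) + 4 = -12
c[4] = -2(-12) + 8 = 32
c[5] = -2(32) + (-12) = -76
c[6] = -2(-76) + 32 = 184
c[7] = -2(184) + (-76) = -444
c[8] = -2(-444) + 184 = 1072
c[9] = -2(1072) + (-444) = -2588
c[10] = -2(-2588) + 1072 = 6248

6248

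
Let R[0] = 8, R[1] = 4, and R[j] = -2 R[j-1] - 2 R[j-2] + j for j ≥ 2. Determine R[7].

R[2] = -2*4 - 2*8 + 2 = -22
R[3] = -2*(-22) - 2*4 + 3 = 39
R[4] = -2*39 - 2*(-22) + 4 = -30
R[5] = -2*(-30) - 2*39 + 5 = -13
R[6] = -2*(-13) - 2*(-30) + 6 = 92
R[7] = -2*92 - 2*(-13) + 7 = -151

-151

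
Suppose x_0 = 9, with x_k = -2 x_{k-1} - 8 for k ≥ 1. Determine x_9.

x_1 = -2·9 - 8 = -26
x_2 = -2·(-26) - 8 = 44
x_3 = -2·44 - 8 = -96
x_4 = -2·(-96) - 8 = 184
x_5 = -2·184 - 8 = -376
x_6 = -2·(-376) - 8 = 744
x_7 = -2·744 - 8 = -1496
x_8 = -2·(-1496) - 8 = 2984
x_9 = -2·2984 - 8 = -5976

-5976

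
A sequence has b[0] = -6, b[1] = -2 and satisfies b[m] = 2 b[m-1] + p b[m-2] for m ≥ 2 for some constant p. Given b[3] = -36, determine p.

2

b[2] = -4 - 6p
b[3] = -8 - 14p
So -8 - 14p = -36, giving p = 2.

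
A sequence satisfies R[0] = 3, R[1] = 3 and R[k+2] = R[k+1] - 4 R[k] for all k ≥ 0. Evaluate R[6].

R[2] = 3 - 4*3 = -9
R[3] = (-9) - 4*3 = -21
R[4] = (-21) - 4*(-9) = 15
R[5] = 15 - 4*(-21) = 99
R[6] = 99 - 4*15 = 39

39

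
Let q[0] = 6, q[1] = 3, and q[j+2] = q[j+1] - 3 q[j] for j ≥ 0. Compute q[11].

201

q[2] = 3 - 3*6 = -15
q[3] = (-15) - 3*3 = -24
q[4] = (-24) - 3*(-15) = 21
q[5] = 21 - 3*(-24) = 93
q[6] = 93 - 3*21 = 30
q[7] = 30 - 3*93 = -249
q[8] = (-249) - 3*30 = -339
q[9] = (-339) - 3*(-249) = 408
q[10] = 408 - 3*(-339) = 1425
q[11] = 1425 - 3*408 = 201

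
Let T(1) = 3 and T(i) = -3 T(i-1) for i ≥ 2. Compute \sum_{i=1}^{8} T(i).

-4920

T(2) = -3·3 = -9
T(3) = -3·(-9) = 27
T(4) = -3·27 = -81
T(5) = -3·(-81) = 243
T(6) = -3·243 = -729
T(7) = -3·(-729) = 2187
T(8) = -3·2187 = -6561
Sum = 3 + (-9) + 27 + (-81) + 243 + (-729) + 2187 + (-6561) = -4920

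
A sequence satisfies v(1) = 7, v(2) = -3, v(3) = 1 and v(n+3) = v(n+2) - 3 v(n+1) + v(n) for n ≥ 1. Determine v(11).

v(4) = 1 - 3(-3) + 7 = 17
v(5) = 17 - 3(1) + (-3) = 11
v(6) = 11 - 3(17) + 1 = -39
v(7) = (-39) - 3(11) + 17 = -55
v(8) = (-55) - 3(-39) + 11 = 73
v(9) = 73 - 3(-55) + (-39) = 199
v(10) = 199 - 3(73) + (-55) = -75
v(11) = (-75) - 3(199) + 73 = -599

-599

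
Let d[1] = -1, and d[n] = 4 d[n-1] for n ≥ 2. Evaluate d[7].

-4096

d[2] = 4*(-1) = -4
d[3] = 4*(-4) = -16
d[4] = 4*(-16) = -64
d[5] = 4*(-64) = -256
d[6] = 4*(-256) = -1024
d[7] = 4*(-1024) = -4096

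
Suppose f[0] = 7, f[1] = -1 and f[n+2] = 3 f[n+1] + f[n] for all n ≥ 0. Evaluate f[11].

f[2] = 3*(-1) + 7 = 4
f[3] = 3*4 + (-1) = 11
f[4] = 3*11 + 4 = 37
f[5] = 3*37 + 11 = 122
f[6] = 3*122 + 37 = 403
f[7] = 3*403 + 122 = 1331
f[8] = 3*1331 + 403 = 4396
f[9] = 3*4396 + 1331 = 14519
f[10] = 3*14519 + 4396 = 47953
f[11] = 3*47953 + 14519 = 158378

158378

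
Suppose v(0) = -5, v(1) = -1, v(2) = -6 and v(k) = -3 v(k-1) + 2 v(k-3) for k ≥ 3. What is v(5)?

66

v(3) = -3(-6) + 2(-5) = 8
v(4) = -3(8) + 2(-1) = -26
v(5) = -3(-26) + 2(-6) = 66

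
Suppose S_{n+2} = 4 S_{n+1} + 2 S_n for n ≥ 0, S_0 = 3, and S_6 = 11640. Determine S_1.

Let S_1 = z.
S_2 = 6 + 4z
S_3 = 24 + 18z
S_4 = 108 + 80z
S_5 = 480 + 356z
S_6 = 2136 + 1584z
So 2136 + 1584z = 11640, giving z = 6.

6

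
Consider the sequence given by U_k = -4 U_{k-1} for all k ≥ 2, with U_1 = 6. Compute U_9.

393216

U_2 = -4(6) = -24
U_3 = -4(-24) = 96
U_4 = -4(96) = -384
U_5 = -4(-384) = 1536
U_6 = -4(1536) = -6144
U_7 = -4(-6144) = 24576
U_8 = -4(24576) = -98304
U_9 = -4(-98304) = 393216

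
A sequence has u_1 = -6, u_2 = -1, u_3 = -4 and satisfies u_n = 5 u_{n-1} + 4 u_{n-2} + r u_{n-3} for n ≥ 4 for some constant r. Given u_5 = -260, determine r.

4

u_4 = -24 - 6r
u_5 = -136 - 31r
So -136 - 31r = -260, giving r = 4.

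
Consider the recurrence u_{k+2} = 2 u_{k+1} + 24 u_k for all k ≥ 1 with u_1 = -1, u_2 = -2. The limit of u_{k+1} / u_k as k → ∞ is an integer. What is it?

The characteristic equation is r^2 - 2r - 24 = 0, which factors as (r - 6)(r + 4) = 0.
So the roots are 6 and -4. Since |6| > |-4| and the coefficient of 6^k is non-zero, the ratio tends to 6.

6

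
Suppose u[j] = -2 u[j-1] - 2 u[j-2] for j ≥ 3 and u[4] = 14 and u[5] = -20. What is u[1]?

5

Rearranging, u[j-2] = (u[j] + 2 u[j-1]) / -2.
u[3] = (-20 + 2*14) / -2 = 8/-2 = -4
u[2] = (14 + 2*(-4)) / -2 = 6/-2 = -3
u[1] = (-4 + 2*(-3)) / -2 = -10/-2 = 5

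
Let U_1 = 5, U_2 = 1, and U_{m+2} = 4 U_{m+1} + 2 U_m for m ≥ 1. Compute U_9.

U_3 = 4·1 + 2·5 = 14
U_4 = 4·14 + 2·1 = 58
U_5 = 4·58 + 2·14 = 260
U_6 = 4·260 + 2·58 = 1156
U_7 = 4·1156 + 2·260 = 5144
U_8 = 4·5144 + 2·1156 = 22888
U_9 = 4·22888 + 2·5144 = 101840

101840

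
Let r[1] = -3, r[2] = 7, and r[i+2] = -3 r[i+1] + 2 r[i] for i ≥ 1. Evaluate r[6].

1207

r[3] = -3*7 + 2*(-3) = -27
r[4] = -3*(-27) + 2*7 = 95
r[5] = -3*95 + 2*(-27) = -339
r[6] = -3*(-339) + 2*95 = 1207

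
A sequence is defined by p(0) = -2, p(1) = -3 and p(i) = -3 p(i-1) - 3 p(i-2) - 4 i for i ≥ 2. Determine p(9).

576

p(2) = -3(-3) - 3(-2) - 8 = 7
p(3) = -3(7) - 3(-3) - 12 = -24
p(4) = -3(-24) - 3(7) - 16 = 35
p(5) = -3(35) - 3(-24) - 20 = -53
p(6) = -3(-53) - 3(35) - 24 = 30
p(7) = -3(30) - 3(-53) - 28 = 41
p(8) = -3(41) - 3(30) - 32 = -245
p(9) = -3(-245) - 3(41) - 36 = 576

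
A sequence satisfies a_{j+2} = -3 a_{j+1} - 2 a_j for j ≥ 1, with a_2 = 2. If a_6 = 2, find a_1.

Let a_1 = w.
a_3 = -6 - 2w
a_4 = 14 + 6w
a_5 = -30 - 14w
a_6 = 62 + 30w
So 62 + 30w = 2, giving w = -2.

-2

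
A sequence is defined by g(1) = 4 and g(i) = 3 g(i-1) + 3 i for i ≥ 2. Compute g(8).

16935

g(2) = 3·4 + 6 = 18
g(3) = 3·18 + 9 = 63
g(4) = 3·63 + 12 = 201
g(5) = 3·201 + 15 = 618
g(6) = 3·618 + 18 = 1872
g(7) = 3·1872 + 21 = 5637
g(8) = 3·5637 + 24 = 16935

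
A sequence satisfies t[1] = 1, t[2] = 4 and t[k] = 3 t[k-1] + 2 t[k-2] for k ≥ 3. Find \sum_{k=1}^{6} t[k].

t[3] = 3(4) + 2(1) = 14
t[4] = 3(14) + 2(4) = 50
t[5] = 3(50) + 2(14) = 178
t[6] = 3(178) + 2(50) = 634
Sum = 1 + 4 + 14 + 50 + 178 + 634 = 881

881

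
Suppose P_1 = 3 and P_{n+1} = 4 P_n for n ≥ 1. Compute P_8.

P_2 = 4·3 = 12
P_3 = 4·12 = 48
P_4 = 4·48 = 192
P_5 = 4·192 = 768
P_6 = 4·768 = 3072
P_7 = 4·3072 = 12288
P_8 = 4·12288 = 49152

49152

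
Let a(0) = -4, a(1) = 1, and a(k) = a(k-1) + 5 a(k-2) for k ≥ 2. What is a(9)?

-13334

a(2) = 1 + 5·(-4) = -19
a(3) = (-19) + 5·1 = -14
a(4) = (-14) + 5·(-19) = -109
a(5) = (-109) + 5·(-14) = -179
a(6) = (-179) + 5·(-109) = -724
a(7) = (-724) + 5·(-179) = -1619
a(8) = (-1619) + 5·(-724) = -5239
a(9) = (-5239) + 5·(-1619) = -13334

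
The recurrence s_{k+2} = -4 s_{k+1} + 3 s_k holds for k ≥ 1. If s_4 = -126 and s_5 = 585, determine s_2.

Rearranging, s_{k-2} = (s_k + 4 s_{k-1}) / 3.
s_3 = (585 + 4*(-126)) / 3 = 81/3 = 27
s_2 = (-126 + 4*27) / 3 = -18/3 = -6

-6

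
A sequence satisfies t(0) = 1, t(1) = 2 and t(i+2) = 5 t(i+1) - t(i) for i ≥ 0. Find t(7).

t(2) = 5(2) - 1 = 9
t(3) = 5(9) - 2 = 43
t(4) = 5(43) - 9 = 206
t(5) = 5(206) - 43 = 987
t(6) = 5(987) - 206 = 4729
t(7) = 5(4729) - 987 = 22658

22658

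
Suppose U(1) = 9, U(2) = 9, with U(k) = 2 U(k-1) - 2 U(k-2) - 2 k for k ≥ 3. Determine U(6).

-84

U(3) = 2·9 - 2·9 - 6 = -6
U(4) = 2·(-6) - 2·9 - 8 = -38
U(5) = 2·(-38) - 2·(-6) - 10 = -74
U(6) = 2·(-74) - 2·(-38) - 12 = -84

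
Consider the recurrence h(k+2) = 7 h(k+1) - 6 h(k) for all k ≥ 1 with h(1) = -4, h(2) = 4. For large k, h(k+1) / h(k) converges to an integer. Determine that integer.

The characteristic equation is r^2 - 7r + 6 = 0, which factors as (r - 6)(r - 1) = 0.
So the roots are 6 and 1. Since |6| > |1| and the coefficient of 6^k is non-zero, the ratio tends to 6.

6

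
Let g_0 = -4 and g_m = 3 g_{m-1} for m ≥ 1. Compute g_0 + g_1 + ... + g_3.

g_1 = 3·(-4) = -12
g_2 = 3·(-12) = -36
g_3 = 3·(-36) = -108
Sum = (-4) + (-12) + (-36) + (-108) = -160

-160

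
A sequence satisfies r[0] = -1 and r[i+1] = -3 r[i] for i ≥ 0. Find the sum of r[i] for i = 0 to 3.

r[1] = -3(-1) = 3
r[2] = -3(3) = -9
r[3] = -3(-9) = 27
Sum = (-1) + 3 + (-9) + 27 = 20

20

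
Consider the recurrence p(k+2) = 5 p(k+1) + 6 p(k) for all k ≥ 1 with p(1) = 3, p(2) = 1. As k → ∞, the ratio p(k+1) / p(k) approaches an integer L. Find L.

The characteristic equation is r^2 - 5r - 6 = 0, which factors as (r - 6)(r + 1) = 0.
So the roots are 6 and -1. Since |6| > |-1| and the coefficient of 6^k is non-zero, the ratio tends to 6.

6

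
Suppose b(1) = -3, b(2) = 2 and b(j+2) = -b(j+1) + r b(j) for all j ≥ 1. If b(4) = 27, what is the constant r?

b(3) = -2 - 3r
b(4) = 2 + 5r
So 2 + 5r = 27, giving r = 5.

5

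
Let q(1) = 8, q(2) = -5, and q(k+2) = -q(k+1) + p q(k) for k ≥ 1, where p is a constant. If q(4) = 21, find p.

-2

q(3) = 5 + 8p
q(4) = -5 - 13p
So -5 - 13p = 21, giving p = -2.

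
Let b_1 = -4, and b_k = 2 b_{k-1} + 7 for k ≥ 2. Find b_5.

41

b_2 = 2*(-4) + 7 = -1
b_3 = 2*(-1) + 7 = 5
b_4 = 2*5 + 7 = 17
b_5 = 2*17 + 7 = 41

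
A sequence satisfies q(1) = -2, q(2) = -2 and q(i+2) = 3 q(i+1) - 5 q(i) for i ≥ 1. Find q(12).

q(3) = 3(-2) - 5(-2) = 4
q(4) = 3(4) - 5(-2) = 22
q(5) = 3(22) - 5(4) = 46
q(6) = 3(46) - 5(22) = 28
q(7) = 3(28) - 5(46) = -146
q(8) = 3(-146) - 5(28) = -578
q(9) = 3(-578) - 5(-146) = -1004
q(10) = 3(-1004) - 5(-578) = -122
q(11) = 3(-122) - 5(-1004) = 4654
q(12) = 3(4654) - 5(-122) = 14572

14572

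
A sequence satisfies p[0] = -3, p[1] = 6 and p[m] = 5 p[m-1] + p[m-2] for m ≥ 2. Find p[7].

102486

p[2] = 5*6 + (-3) = 27
p[3] = 5*27 + 6 = 141
p[4] = 5*141 + 27 = 732
p[5] = 5*732 + 141 = 3801
p[6] = 5*3801 + 732 = 19737
p[7] = 5*19737 + 3801 = 102486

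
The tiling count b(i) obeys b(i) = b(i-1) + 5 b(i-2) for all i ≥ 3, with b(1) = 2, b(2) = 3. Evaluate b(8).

1863

b(3) = 3 + 5·2 = 13
b(4) = 13 + 5·3 = 28
b(5) = 28 + 5·13 = 93
b(6) = 93 + 5·28 = 233
b(7) = 233 + 5·93 = 698
b(8) = 698 + 5·233 = 1863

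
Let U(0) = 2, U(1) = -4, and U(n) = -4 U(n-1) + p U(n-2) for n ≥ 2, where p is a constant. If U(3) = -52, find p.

U(2) = 16 + 2p
U(3) = -64 - 12p
So -64 - 12p = -52, giving p = -1.

-1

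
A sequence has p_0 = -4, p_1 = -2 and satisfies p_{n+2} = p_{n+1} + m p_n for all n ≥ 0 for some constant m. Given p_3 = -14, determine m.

2

p_2 = -2 - 4m
p_3 = -2 - 6m
So -2 - 6m = -14, giving m = 2.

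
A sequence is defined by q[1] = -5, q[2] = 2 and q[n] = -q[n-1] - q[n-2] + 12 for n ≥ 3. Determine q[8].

2

q[3] = -2 - (-5) + 12 = 15
q[4] = -15 - 2 + 12 = -5
q[5] = -(-5) - 15 + 12 = 2
q[6] = -2 - (-5) + 12 = 15
q[7] = -15 - 2 + 12 = -5
q[8] = -(-5) - 15 + 12 = 2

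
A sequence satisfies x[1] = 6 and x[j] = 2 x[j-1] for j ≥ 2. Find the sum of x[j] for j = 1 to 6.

378

x[2] = 2*6 = 12
x[3] = 2*12 = 24
x[4] = 2*24 = 48
x[5] = 2*48 = 96
x[6] = 2*96 = 192
Sum = 6 + 12 + 24 + 48 + 96 + 192 = 378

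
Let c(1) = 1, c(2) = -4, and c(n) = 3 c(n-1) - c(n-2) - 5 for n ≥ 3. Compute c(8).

-2812

c(3) = 3*(-4) - 1 - 5 = -18
c(4) = 3*(-18) - (-4) - 5 = -55
c(5) = 3*(-55) - (-18) - 5 = -152
c(6) = 3*(-152) - (-55) - 5 = -406
c(7) = 3*(-406) - (-152) - 5 = -1071
c(8) = 3*(-1071) - (-406) - 5 = -2812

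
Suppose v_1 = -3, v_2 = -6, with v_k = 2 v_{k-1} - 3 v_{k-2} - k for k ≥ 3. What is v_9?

-171

v_3 = 2*(-6) - 3*(-3) - 3 = -6
v_4 = 2*(-6) - 3*(-6) - 4 = 2
v_5 = 2*2 - 3*(-6) - 5 = 17
v_6 = 2*17 - 3*2 - 6 = 22
v_7 = 2*22 - 3*17 - 7 = -14
v_8 = 2*(-14) - 3*22 - 8 = -102
v_9 = 2*(-102) - 3*(-14) - 9 = -171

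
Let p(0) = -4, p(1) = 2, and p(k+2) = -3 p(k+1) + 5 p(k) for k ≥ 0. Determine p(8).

p(2) = -3*2 + 5*(-4) = -26
p(3) = -3*(-26) + 5*2 = 88
p(4) = -3*88 + 5*(-26) = -394
p(5) = -3*(-394) + 5*88 = 1622
p(6) = -3*1622 + 5*(-394) = -6836
p(7) = -3*(-6836) + 5*1622 = 28618
p(8) = -3*28618 + 5*(-6836) = -120034

-120034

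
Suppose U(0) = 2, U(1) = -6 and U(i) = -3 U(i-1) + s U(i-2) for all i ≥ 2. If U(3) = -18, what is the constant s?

U(2) = 18 + 2s
U(3) = -54 - 12s
So -54 - 12s = -18, giving s = -3.

-3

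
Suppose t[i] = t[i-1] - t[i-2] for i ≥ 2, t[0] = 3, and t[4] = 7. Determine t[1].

Let t[1] = y.
t[2] = -3 + y
t[3] = -3
t[4] = -y
So -y = 7, giving y = -7.

-7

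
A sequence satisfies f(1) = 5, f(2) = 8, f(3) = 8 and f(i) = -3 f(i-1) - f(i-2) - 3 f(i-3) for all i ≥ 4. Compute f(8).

f(4) = -3*8 - 8 - 3*5 = -47
f(5) = -3*(-47) - 8 - 3*8 = 109
f(6) = -3*109 - (-47) - 3*8 = -304
f(7) = -3*(-304) - 109 - 3*(-47) = 944
f(8) = -3*944 - (-304) - 3*109 = -2855

-2855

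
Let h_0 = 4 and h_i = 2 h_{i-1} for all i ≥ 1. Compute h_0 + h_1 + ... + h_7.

h_1 = 2·4 = 8
h_2 = 2·8 = 16
h_3 = 2·16 = 32
h_4 = 2·32 = 64
h_5 = 2·64 = 128
h_6 = 2·128 = 256
h_7 = 2·256 = 512
Sum = 4 + 8 + 16 + 32 + 64 + 128 + 256 + 512 = 1020

1020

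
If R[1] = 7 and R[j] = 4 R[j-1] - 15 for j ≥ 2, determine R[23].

The fixed point is -15/(1 - 4) = 5, so R[j] - 5 = 4(R[j-1] - 5).
Hence R[j] = 2·4^{j-1} + 5.
R[23] = 2·4^{22} + 5 = 2·17592186044416 + 5 = 35184372088837.

35184372088837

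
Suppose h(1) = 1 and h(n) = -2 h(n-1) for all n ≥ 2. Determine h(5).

16

h(2) = -2·1 = -2
h(3) = -2·(-2) = 4
h(4) = -2·4 = -8
h(5) = -2·(-8) = 16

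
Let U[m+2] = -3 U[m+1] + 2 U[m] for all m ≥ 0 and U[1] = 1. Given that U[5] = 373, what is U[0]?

-3

Let U[0] = x.
U[2] = -3 + 2x
U[3] = 11 - 6x
U[4] = -39 + 22x
U[5] = 139 - 78x
So 139 - 78x = 373, giving x = -3.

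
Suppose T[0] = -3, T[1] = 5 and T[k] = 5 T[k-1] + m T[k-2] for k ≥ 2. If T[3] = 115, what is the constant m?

1

T[2] = 25 - 3m
T[3] = 125 - 10m
So 125 - 10m = 115, giving m = 1.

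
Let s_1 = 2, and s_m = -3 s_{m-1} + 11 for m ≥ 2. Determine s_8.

s_2 = -3*2 + 11 = 5
s_3 = -3*5 + 11 = -4
s_4 = -3*(-4) + 11 = 23
s_5 = -3*23 + 11 = -58
s_6 = -3*(-58) + 11 = 185
s_7 = -3*185 + 11 = -544
s_8 = -3*(-544) + 11 = 1643

1643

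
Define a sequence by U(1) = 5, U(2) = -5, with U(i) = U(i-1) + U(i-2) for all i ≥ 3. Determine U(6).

U(3) = (-5) + 5 = 0
U(4) = 0 + (-5) = -5
U(5) = (-5) + 0 = -5
U(6) = (-5) + (-5) = -10

-10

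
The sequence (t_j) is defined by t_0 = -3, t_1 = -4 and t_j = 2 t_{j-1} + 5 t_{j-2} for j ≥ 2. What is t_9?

t_2 = 2(-4) + 5(-3) = -23
t_3 = 2(-23) + 5(-4) = -66
t_4 = 2(-66) + 5(-23) = -247
t_5 = 2(-247) + 5(-66) = -824
t_6 = 2(-824) + 5(-247) = -2883
t_7 = 2(-2883) + 5(-824) = -9886
t_8 = 2(-9886) + 5(-2883) = -34187
t_9 = 2(-34187) + 5(-9886) = -117804

-117804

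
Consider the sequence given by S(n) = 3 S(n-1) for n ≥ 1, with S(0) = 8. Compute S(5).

S(1) = 3*8 = 24
S(2) = 3*24 = 72
S(3) = 3*72 = 216
S(4) = 3*216 = 648
S(5) = 3*648 = 1944

1944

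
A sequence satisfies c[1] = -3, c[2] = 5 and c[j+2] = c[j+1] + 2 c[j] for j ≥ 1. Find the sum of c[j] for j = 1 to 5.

17

c[3] = 5 + 2(-3) = -1
c[4] = (-1) + 2(5) = 9
c[5] = 9 + 2(-1) = 7
Sum = (-3) + 5 + (-1) + 9 + 7 = 17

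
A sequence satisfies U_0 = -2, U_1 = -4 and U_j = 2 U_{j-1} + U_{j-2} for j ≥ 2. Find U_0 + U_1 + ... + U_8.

-3362

U_2 = 2·(-4) + (-2) = -10
U_3 = 2·(-10) + (-4) = -24
U_4 = 2·(-24) + (-10) = -58
U_5 = 2·(-58) + (-24) = -140
U_6 = 2·(-140) + (-58) = -338
U_7 = 2·(-338) + (-140) = -816
U_8 = 2·(-816) + (-338) = -1970
Sum = (-2) + (-4) + (-10) + (-24) + (-58) + (-140) + (-338) + (-816) + (-1970) = -3362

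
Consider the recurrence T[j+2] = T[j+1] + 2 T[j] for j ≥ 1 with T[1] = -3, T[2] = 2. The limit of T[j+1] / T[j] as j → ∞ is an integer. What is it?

The characteristic equation is r^2 - r - 2 = 0, which factors as (r - 2)(r + 1) = 0.
So the roots are 2 and -1. Since |2| > |-1| and the coefficient of 2^j is non-zero, the ratio tends to 2.

2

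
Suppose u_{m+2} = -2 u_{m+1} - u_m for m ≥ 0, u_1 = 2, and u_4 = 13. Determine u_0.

Let u_0 = z.
u_2 = -4 - z
u_3 = 6 + 2z
u_4 = -8 - 3z
So -8 - 3z = 13, giving z = -7.

-7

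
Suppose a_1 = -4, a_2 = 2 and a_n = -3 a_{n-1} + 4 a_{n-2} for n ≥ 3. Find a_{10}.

314570

a_3 = -3·2 + 4·(-4) = -22
a_4 = -3·(-22) + 4·2 = 74
a_5 = -3·74 + 4·(-22) = -310
a_6 = -3·(-310) + 4·74 = 1226
a_7 = -3·1226 + 4·(-310) = -4918
a_8 = -3·(-4918) + 4·1226 = 19658
a_9 = -3·19658 + 4·(-4918) = -78646
a_{10} = -3·(-78646) + 4·19658 = 314570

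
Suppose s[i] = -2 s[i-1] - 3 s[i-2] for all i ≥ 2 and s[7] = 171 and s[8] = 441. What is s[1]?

-3

Rearranging, s[i-2] = (s[i] + 2 s[i-1]) / -3.
s[6] = (441 + 2*171) / -3 = 783/-3 = -261
s[5] = (171 + 2*(-261)) / -3 = -351/-3 = 117
s[4] = (-261 + 2*117) / -3 = -27/-3 = 9
s[3] = (117 + 2*9) / -3 = 135/-3 = -45
s[2] = (9 + 2*(-45)) / -3 = -81/-3 = 27
s[1] = (-45 + 2*27) / -3 = 9/-3 = -3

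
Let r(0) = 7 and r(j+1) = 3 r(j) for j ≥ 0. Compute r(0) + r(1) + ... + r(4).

847

r(1) = 3·7 = 21
r(2) = 3·21 = 63
r(3) = 3·63 = 189
r(4) = 3·189 = 567
Sum = 7 + 21 + 63 + 189 + 567 = 847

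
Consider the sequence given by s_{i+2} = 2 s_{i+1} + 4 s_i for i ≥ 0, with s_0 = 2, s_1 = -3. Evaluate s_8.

s_2 = 2(-3) + 4(2) = 2
s_3 = 2(2) + 4(-3) = -8
s_4 = 2(-8) + 4(2) = -8
s_5 = 2(-8) + 4(-8) = -48
s_6 = 2(-48) + 4(-8) = -128
s_7 = 2(-128) + 4(-48) = -448
s_8 = 2(-448) + 4(-128) = -1408

-1408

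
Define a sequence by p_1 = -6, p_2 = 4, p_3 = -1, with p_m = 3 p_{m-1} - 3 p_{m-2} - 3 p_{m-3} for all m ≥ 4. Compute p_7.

p_4 = 3·(-1) - 3·4 - 3·(-6) = 3
p_5 = 3·3 - 3·(-1) - 3·4 = 0
p_6 = 3·0 - 3·3 - 3·(-1) = -6
p_7 = 3·(-6) - 3·0 - 3·3 = -27

-27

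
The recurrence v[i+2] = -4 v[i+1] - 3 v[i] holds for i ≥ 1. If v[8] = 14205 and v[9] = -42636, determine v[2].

9

Rearranging, v[i-2] = (v[i] + 4 v[i-1]) / -3.
v[7] = (-42636 + 4·14205) / -3 = 14184/-3 = -4728
v[6] = (14205 + 4·(-4728)) / -3 = -4707/-3 = 1569
v[5] = (-4728 + 4·1569) / -3 = 1548/-3 = -516
v[4] = (1569 + 4·(-516)) / -3 = -495/-3 = 165
v[3] = (-516 + 4·165) / -3 = 144/-3 = -48
v[2] = (165 + 4·(-48)) / -3 = -27/-3 = 9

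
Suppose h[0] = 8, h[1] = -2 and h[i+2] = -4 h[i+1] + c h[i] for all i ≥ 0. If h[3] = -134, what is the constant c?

3

h[2] = 8 + 8c
h[3] = -32 - 34c
So -32 - 34c = -134, giving c = 3.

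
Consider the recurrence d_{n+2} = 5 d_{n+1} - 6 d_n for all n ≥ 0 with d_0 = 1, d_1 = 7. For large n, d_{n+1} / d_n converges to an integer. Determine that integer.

3

The characteristic equation is r^2 - 5r + 6 = 0, which factors as (r - 3)(r - 2) = 0.
So the roots are 3 and 2. Since |3| > |2| and the coefficient of 3^n is non-zero, the ratio tends to 3.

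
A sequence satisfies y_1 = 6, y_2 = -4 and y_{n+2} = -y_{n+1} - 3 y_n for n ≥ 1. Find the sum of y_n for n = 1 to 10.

y_3 = -(-4) - 3·6 = -14
y_4 = -(-14) - 3·(-4) = 26
y_5 = -26 - 3·(-14) = 16
y_6 = -16 - 3·26 = -94
y_7 = -(-94) - 3·16 = 46
y_8 = -46 - 3·(-94) = 236
y_9 = -236 - 3·46 = -374
y_{10} = -(-374) - 3·236 = -334
Sum = 6 + (-4) + (-14) + 26 + 16 + (-94) + 46 + 236 + (-374) + (-334) = -490

-490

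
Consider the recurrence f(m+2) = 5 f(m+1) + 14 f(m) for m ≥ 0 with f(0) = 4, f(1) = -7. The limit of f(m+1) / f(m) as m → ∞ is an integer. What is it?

The characteristic equation is r^2 - 5r - 14 = 0, which factors as (r - 7)(r + 2) = 0.
So the roots are 7 and -2. Since |7| > |-2| and the coefficient of 7^m is non-zero, the ratio tends to 7.

7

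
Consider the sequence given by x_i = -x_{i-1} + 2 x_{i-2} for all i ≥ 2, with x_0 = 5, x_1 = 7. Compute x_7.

x_2 = -7 + 2*5 = 3
x_3 = -3 + 2*7 = 11
x_4 = -11 + 2*3 = -5
x_5 = -(-5) + 2*11 = 27
x_6 = -27 + 2*(-5) = -37
x_7 = -(-37) + 2*27 = 91

91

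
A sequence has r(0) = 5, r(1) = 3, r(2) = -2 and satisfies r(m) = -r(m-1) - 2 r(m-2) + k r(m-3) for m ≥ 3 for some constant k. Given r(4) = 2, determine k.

3

r(3) = -4 + 5k
r(4) = 8 - 2k
So 8 - 2k = 2, giving k = 3.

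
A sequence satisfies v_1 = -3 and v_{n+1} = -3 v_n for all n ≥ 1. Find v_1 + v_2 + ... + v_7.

-1641

v_2 = -3(-3) = 9
v_3 = -3(9) = -27
v_4 = -3(-27) = 81
v_5 = -3(81) = -243
v_6 = -3(-243) = 729
v_7 = -3(729) = -2187
Sum = (-3) + 9 + (-27) + 81 + (-243) + 729 + (-2187) = -1641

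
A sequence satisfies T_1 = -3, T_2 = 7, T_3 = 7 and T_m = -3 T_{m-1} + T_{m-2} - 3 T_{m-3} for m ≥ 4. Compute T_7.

T_4 = -3·7 + 7 - 3·(-3) = -5
T_5 = -3·(-5) + 7 - 3·7 = 1
T_6 = -3·1 + (-5) - 3·7 = -29
T_7 = -3·(-29) + 1 - 3·(-5) = 103

103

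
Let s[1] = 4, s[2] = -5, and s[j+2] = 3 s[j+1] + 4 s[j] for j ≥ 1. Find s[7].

s[3] = 3(-5) + 4(4) = 1
s[4] = 3(1) + 4(-5) = -17
s[5] = 3(-17) + 4(1) = -47
s[6] = 3(-47) + 4(-17) = -209
s[7] = 3(-209) + 4(-47) = -815

-815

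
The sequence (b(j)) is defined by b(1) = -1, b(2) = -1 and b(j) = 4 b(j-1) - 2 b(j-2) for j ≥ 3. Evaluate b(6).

b(3) = 4*(-1) - 2*(-1) = -2
b(4) = 4*(-2) - 2*(-1) = -6
b(5) = 4*(-6) - 2*(-2) = -20
b(6) = 4*(-20) - 2*(-6) = -68

-68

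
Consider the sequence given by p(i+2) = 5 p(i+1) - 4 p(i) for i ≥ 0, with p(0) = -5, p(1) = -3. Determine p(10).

699045

p(2) = 5·(-3) - 4·(-5) = 5
p(3) = 5·5 - 4·(-3) = 37
p(4) = 5·37 - 4·5 = 165
p(5) = 5·165 - 4·37 = 677
p(6) = 5·677 - 4·165 = 2725
p(7) = 5·2725 - 4·677 = 10917
p(8) = 5·10917 - 4·2725 = 43685
p(9) = 5·43685 - 4·10917 = 174757
p(10) = 5·174757 - 4·43685 = 699045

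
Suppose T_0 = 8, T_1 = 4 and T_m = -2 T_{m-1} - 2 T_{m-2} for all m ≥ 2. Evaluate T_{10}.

T_2 = -2(4) - 2(8) = -24
T_3 = -2(-24) - 2(4) = 40
T_4 = -2(40) - 2(-24) = -32
T_5 = -2(-32) - 2(40) = -16
T_6 = -2(-16) - 2(-32) = 96
T_7 = -2(96) - 2(-16) = -160
T_8 = -2(-160) - 2(96) = 128
T_9 = -2(128) - 2(-160) = 64
T_{10} = -2(64) - 2(128) = -384

-384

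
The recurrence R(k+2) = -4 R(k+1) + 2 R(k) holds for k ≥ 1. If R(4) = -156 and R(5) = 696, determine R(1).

6

Rearranging, R(k-2) = (R(k) + 4 R(k-1)) / 2.
R(3) = (696 + 4(-156)) / 2 = 72/2 = 36
R(2) = (-156 + 4(36)) / 2 = -12/2 = -6
R(1) = (36 + 4(-6)) / 2 = 12/2 = 6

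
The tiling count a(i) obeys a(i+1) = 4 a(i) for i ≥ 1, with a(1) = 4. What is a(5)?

1024

a(2) = 4*4 = 16
a(3) = 4*16 = 64
a(4) = 4*64 = 256
a(5) = 4*256 = 1024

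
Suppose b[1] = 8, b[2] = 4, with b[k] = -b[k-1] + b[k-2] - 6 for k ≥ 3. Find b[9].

-34

b[3] = -4 + 8 - 6 = -2
b[4] = -(-2) + 4 - 6 = 0
b[5] = -0 + (-2) - 6 = -8
b[6] = -(-8) + 0 - 6 = 2
b[7] = -2 + (-8) - 6 = -16
b[8] = -(-16) + 2 - 6 = 12
b[9] = -12 + (-16) - 6 = -34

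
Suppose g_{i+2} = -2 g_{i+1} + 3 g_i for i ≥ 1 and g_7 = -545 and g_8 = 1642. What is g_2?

4

Rearranging, g_{i-2} = (g_i + 2 g_{i-1}) / 3.
g_6 = (1642 + 2·(-545)) / 3 = 552/3 = 184
g_5 = (-545 + 2·184) / 3 = -177/3 = -59
g_4 = (184 + 2·(-59)) / 3 = 66/3 = 22
g_3 = (-59 + 2·22) / 3 = -15/3 = -5
g_2 = (22 + 2·(-5)) / 3 = 12/3 = 4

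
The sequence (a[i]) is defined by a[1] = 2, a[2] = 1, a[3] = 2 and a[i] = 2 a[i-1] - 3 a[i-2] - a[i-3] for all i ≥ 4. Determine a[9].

131

a[4] = 2*2 - 3*1 - 2 = -1
a[5] = 2*(-1) - 3*2 - 1 = -9
a[6] = 2*(-9) - 3*(-1) - 2 = -17
a[7] = 2*(-17) - 3*(-9) - (-1) = -6
a[8] = 2*(-6) - 3*(-17) - (-9) = 48
a[9] = 2*48 - 3*(-6) - (-17) = 131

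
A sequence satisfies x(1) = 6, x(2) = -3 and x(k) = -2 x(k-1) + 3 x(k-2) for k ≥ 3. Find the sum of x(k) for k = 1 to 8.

-3660

x(3) = -2(-3) + 3(6) = 24
x(4) = -2(24) + 3(-3) = -57
x(5) = -2(-57) + 3(24) = 186
x(6) = -2(186) + 3(-57) = -543
x(7) = -2(-543) + 3(186) = 1644
x(8) = -2(1644) + 3(-543) = -4917
Sum = 6 + (-3) + 24 + (-57) + 186 + (-543) + 1644 + (-4917) = -3660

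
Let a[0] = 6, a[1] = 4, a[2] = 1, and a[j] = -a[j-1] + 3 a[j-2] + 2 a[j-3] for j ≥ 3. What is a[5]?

a[3] = -1 + 3*4 + 2*6 = 23
a[4] = -23 + 3*1 + 2*4 = -12
a[5] = -(-12) + 3*23 + 2*1 = 83

83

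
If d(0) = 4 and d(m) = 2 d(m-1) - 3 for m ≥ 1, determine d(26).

67108867

The fixed point is -3/(1 - 2) = 3, so d(m) - 3 = 2(d(m-1) - 3).
Hence d(m) = 1·2^m + 3.
d(26) = 1·2^{26} + 3 = 1·67108864 + 3 = 67108867.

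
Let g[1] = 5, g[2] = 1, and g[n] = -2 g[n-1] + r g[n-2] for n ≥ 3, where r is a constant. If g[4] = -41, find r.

5

g[3] = -2 + 5r
g[4] = 4 - 9r
So 4 - 9r = -41, giving r = 5.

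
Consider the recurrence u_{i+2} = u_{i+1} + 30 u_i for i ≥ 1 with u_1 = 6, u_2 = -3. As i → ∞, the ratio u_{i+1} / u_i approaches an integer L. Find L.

6

The characteristic equation is r^2 - r - 30 = 0, which factors as (r - 6)(r + 5) = 0.
So the roots are 6 and -5. Since |6| > |-5| and the coefficient of 6^i is non-zero, the ratio tends to 6.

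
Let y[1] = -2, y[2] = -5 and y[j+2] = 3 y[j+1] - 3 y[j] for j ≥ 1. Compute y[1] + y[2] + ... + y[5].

y[3] = 3·(-5) - 3·(-2) = -9
y[4] = 3·(-9) - 3·(-5) = -12
y[5] = 3·(-12) - 3·(-9) = -9
Sum = (-2) + (-5) + (-9) + (-12) + (-9) = -37

-37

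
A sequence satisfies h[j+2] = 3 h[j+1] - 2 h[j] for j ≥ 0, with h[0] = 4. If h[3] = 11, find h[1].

5

Let h[1] = v.
h[2] = -8 + 3v
h[3] = -24 + 7v
So -24 + 7v = 11, giving v = 5.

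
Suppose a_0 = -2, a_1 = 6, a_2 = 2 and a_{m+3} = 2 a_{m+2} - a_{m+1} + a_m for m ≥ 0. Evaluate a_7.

a_3 = 2*2 - 6 + (-2) = -4
a_4 = 2*(-4) - 2 + 6 = -4
a_5 = 2*(-4) - (-4) + 2 = -2
a_6 = 2*(-2) - (-4) + (-4) = -4
a_7 = 2*(-4) - (-2) + (-4) = -10

-10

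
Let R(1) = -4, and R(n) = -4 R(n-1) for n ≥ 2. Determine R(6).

4096

R(2) = -4*(-4) = 16
R(3) = -4*16 = -64
R(4) = -4*(-64) = 256
R(5) = -4*256 = -1024
R(6) = -4*(-1024) = 4096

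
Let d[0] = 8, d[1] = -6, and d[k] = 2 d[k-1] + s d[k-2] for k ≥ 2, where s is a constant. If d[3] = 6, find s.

d[2] = -12 + 8s
d[3] = -24 + 10s
So -24 + 10s = 6, giving s = 3.

3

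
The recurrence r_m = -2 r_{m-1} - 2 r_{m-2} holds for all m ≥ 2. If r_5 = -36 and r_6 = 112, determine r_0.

Rearranging, r_{m-2} = (r_m + 2 r_{m-1}) / -2.
r_4 = (112 + 2*(-36)) / -2 = 40/-2 = -20
r_3 = (-36 + 2*(-20)) / -2 = -76/-2 = 38
r_2 = (-20 + 2*38) / -2 = 56/-2 = -28
r_1 = (38 + 2*(-28)) / -2 = -18/-2 = 9
r_0 = (-28 + 2*9) / -2 = -10/-2 = 5

5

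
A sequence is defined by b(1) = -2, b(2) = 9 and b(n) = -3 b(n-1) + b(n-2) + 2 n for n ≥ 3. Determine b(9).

-32663

b(3) = -3(9) + (-2) + 6 = -23
b(4) = -3(-23) + 9 + 8 = 86
b(5) = -3(86) + (-23) + 10 = -271
b(6) = -3(-271) + 86 + 12 = 911
b(7) = -3(911) + (-271) + 14 = -2990
b(8) = -3(-2990) + 911 + 16 = 9897
b(9) = -3(9897) + (-2990) + 18 = -32663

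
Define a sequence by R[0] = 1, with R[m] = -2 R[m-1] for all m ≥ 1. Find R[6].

64

R[1] = -2·1 = -2
R[2] = -2·(-2) = 4
R[3] = -2·4 = -8
R[4] = -2·(-8) = 16
R[5] = -2·16 = -32
R[6] = -2·(-32) = 64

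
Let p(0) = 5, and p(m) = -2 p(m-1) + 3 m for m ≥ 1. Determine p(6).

p(1) = -2·5 + 3 = -7
p(2) = -2·(-7) + 6 = 20
p(3) = -2·20 + 9 = -31
p(4) = -2·(-31) + 12 = 74
p(5) = -2·74 + 15 = -133
p(6) = -2·(-133) + 18 = 284

284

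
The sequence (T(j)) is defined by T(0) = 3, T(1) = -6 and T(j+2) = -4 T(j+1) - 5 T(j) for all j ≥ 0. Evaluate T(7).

834

T(2) = -4*(-6) - 5*3 = 9
T(3) = -4*9 - 5*(-6) = -6
T(4) = -4*(-6) - 5*9 = -21
T(5) = -4*(-21) - 5*(-6) = 114
T(6) = -4*114 - 5*(-21) = -351
T(7) = -4*(-351) - 5*114 = 834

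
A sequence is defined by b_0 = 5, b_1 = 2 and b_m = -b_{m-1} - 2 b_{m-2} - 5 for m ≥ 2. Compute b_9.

b_2 = -2 - 2(5) - 5 = -17
b_3 = -(-17) - 2(2) - 5 = 8
b_4 = -8 - 2(-17) - 5 = 21
b_5 = -21 - 2(8) - 5 = -42
b_6 = -(-42) - 2(21) - 5 = -5
b_7 = -(-5) - 2(-42) - 5 = 84
b_8 = -84 - 2(-5) - 5 = -79
b_9 = -(-79) - 2(84) - 5 = -94

-94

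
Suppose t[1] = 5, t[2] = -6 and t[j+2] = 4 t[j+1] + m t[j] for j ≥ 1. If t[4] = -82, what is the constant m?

1

t[3] = -24 + 5m
t[4] = -96 + 14m
So -96 + 14m = -82, giving m = 1.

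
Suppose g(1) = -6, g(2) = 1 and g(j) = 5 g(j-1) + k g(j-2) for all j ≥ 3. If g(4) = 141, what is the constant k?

g(3) = 5 - 6k
g(4) = 25 - 29k
So 25 - 29k = 141, giving k = -4.

-4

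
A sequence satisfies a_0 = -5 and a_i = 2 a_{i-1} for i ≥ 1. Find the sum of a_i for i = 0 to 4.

a_1 = 2*(-5) = -10
a_2 = 2*(-10) = -20
a_3 = 2*(-20) = -40
a_4 = 2*(-40) = -80
Sum = (-5) + (-10) + (-20) + (-40) + (-80) = -155

-155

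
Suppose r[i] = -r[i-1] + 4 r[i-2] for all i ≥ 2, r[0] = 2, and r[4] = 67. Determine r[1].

Let r[1] = x.
r[2] = 8 - x
r[3] = -8 + 5x
r[4] = 40 - 9x
So 40 - 9x = 67, giving x = -3.

-3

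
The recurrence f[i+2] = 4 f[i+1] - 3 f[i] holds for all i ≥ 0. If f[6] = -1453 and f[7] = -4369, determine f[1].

Rearranging, f[i-2] = (f[i] - 4 f[i-1]) / -3.
f[5] = (-4369 - 4·(-1453)) / -3 = 1443/-3 = -481
f[4] = (-1453 - 4·(-481)) / -3 = 471/-3 = -157
f[3] = (-481 - 4·(-157)) / -3 = 147/-3 = -49
f[2] = (-157 - 4·(-49)) / -3 = 39/-3 = -13
f[1] = (-49 - 4·(-13)) / -3 = 3/-3 = -1

-1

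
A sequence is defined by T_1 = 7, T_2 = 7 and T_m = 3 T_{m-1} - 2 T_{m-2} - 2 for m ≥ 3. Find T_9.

T_3 = 3·7 - 2·7 - 2 = 5
T_4 = 3·5 - 2·7 - 2 = -1
T_5 = 3·(-1) - 2·5 - 2 = -15
T_6 = 3·(-15) - 2·(-1) - 2 = -45
T_7 = 3·(-45) - 2·(-15) - 2 = -107
T_8 = 3·(-107) - 2·(-45) - 2 = -233
T_9 = 3·(-233) - 2·(-107) - 2 = -487

-487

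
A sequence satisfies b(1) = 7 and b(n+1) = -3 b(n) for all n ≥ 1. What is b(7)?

b(2) = -3*7 = -21
b(3) = -3*(-21) = 63
b(4) = -3*63 = -189
b(5) = -3*(-189) = 567
b(6) = -3*567 = -1701
b(7) = -3*(-1701) = 5103

5103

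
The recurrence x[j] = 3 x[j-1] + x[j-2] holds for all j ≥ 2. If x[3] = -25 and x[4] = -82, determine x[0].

Rearranging, x[j-2] = x[j] - 3 x[j-1].
x[2] = -82 - 3·(-25) = -7
x[1] = -25 - 3·(-7) = -4
x[0] = -7 - 3·(-4) = 5

5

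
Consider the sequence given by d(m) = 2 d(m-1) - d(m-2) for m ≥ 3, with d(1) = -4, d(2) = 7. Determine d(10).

d(3) = 2(7) - (-4) = 18
d(4) = 2(18) - 7 = 29
d(5) = 2(29) - 18 = 40
d(6) = 2(40) - 29 = 51
d(7) = 2(51) - 40 = 62
d(8) = 2(62) - 51 = 73
d(9) = 2(73) - 62 = 84
d(10) = 2(84) - 73 = 95

95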